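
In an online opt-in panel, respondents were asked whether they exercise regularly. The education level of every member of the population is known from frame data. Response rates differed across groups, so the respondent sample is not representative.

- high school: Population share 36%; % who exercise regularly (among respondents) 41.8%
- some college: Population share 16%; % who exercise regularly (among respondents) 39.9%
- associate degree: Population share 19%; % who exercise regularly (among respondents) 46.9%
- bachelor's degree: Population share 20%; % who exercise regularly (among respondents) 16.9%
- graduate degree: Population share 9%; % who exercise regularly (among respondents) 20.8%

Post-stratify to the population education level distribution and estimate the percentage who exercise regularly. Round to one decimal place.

35.6%

Each cell contributes population-share × respondent value:
  high school: 0.36 × 41.8 = 15.048
  some college: 0.16 × 39.9 = 6.384
  associate degree: 0.19 × 46.9 = 8.911
  bachelor's degree: 0.2 × 16.9 = 3.38
  graduate degree: 0.09 × 20.8 = 1.872
Post-stratified estimate = 35.595 → 35.6%.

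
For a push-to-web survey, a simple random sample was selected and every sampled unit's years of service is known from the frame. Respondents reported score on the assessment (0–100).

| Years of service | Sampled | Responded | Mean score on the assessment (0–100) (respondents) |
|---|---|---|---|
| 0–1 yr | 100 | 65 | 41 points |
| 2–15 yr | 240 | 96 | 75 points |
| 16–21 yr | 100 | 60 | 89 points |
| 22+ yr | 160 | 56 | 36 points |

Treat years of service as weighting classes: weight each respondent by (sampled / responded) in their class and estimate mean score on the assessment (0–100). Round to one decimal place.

61.3

Response rates by class: 0–1 yr 65/100 = 65%, 2–15 yr 96/240 = 40%, 16–21 yr 60/100 = 60%, 22+ yr 56/160 = 35%.
Inverse-response-rate weighting restores each class to its sampled count, so class totals weight by n_sampled:
  0–1 yr: 100 × 41 = 4100
  2–15 yr: 240 × 75 = 18,000
  16–21 yr: 100 × 89 = 8900
  22+ yr: 160 × 36 = 5760
Adjusted estimate = 36,760 / 600 = 61.2667 → 61.3.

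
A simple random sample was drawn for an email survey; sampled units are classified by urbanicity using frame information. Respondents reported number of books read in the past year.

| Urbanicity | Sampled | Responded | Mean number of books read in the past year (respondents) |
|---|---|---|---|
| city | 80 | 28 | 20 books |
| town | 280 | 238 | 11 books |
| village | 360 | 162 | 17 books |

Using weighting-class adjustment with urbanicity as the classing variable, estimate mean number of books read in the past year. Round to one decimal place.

Class response rates: city 28/80 = 35%, town 238/280 = 85%, village 162/360 = 45%.
With weight = n_sampled/n_responded per class, the weighted class total is n_sampled:
  city: 80 × 20 = 1600
  town: 280 × 11 = 3080
  village: 360 × 17 = 6120
Adjusted estimate = 10,800 / 720 = 15 → 15.0.

15.0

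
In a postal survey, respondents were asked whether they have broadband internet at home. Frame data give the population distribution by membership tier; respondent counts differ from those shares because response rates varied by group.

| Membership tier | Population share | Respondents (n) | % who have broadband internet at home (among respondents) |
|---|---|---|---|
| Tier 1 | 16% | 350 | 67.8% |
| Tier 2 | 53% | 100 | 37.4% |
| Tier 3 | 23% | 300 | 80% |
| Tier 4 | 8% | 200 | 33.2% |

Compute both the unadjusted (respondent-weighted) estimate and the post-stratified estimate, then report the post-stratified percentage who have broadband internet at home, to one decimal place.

51.7%

Unadjusted (pooled respondent) estimate weights by respondent counts:
  (350/950)×67.8 + (100/950)×37.4 + (300/950)×80 + (200/950)×33.2 = 61.1684%
Reweighting by population membership tier shares:
  0.16×67.8 + 0.53×37.4 + 0.23×80 + 0.08×33.2 = 51.726%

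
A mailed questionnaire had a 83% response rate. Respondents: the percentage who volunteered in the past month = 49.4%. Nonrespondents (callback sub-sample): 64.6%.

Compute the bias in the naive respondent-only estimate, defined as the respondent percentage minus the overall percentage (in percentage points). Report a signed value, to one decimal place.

-2.6 percentage points

Nonresponse fraction = 1 − 0.83 = 0.17.
Bias = (nonresponse fraction) × (respondent percentage − nonrespondent percentage)
     = 0.17 × (49.4 − 64.6) = 0.17 × -15.2 = -2.584.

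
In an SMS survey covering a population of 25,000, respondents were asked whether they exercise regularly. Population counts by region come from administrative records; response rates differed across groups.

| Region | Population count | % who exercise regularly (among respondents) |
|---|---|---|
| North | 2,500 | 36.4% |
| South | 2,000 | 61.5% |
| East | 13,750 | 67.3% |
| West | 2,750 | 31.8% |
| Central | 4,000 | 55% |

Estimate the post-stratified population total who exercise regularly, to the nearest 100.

Each cell contributes its population count × the respondent rate:
  North: 2,500 × 36.4% = 910
  South: 2,000 × 61.5% = 1230
  East: 13,750 × 67.3% = 9253.75
  West: 2,750 × 31.8% = 874.5
  Central: 4,000 × 55% = 2200
Estimated total = 14468.2 → 14,500.

14,500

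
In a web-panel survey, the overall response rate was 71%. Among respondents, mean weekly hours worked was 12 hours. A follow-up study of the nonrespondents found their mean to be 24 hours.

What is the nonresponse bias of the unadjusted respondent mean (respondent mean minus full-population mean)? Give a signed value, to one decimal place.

Nonresponse fraction = 1 − 0.71 = 0.29.
Bias = (nonresponse fraction) × (respondent mean − nonrespondent mean)
     = 0.29 × (12 − 24) = 0.29 × -12 = -3.48.

-3.5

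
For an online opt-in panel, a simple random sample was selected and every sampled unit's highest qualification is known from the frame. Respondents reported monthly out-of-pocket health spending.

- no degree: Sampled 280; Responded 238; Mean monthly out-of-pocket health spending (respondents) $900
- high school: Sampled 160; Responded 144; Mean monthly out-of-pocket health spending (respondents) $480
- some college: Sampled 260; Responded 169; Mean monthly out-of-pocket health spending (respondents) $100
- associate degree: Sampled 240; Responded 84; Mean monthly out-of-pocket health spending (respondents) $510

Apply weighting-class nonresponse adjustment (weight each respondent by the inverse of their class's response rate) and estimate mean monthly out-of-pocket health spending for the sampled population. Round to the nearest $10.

$510

Class response rates: no degree 238/280 = 85%, high school 144/160 = 90%, some college 169/260 = 65%, associate degree 84/240 = 35%.
Weighting each respondent by the inverse class response rate inflates each class back to its sampled size, so the class weight is n_sampled:
  no degree: 280 × 900 = 252,000
  high school: 160 × 480 = 76,800
  some college: 260 × 100 = 26,000
  associate degree: 240 × 510 = 122,400
Adjusted estimate = 477,200 / 940 = 507.66 → $510.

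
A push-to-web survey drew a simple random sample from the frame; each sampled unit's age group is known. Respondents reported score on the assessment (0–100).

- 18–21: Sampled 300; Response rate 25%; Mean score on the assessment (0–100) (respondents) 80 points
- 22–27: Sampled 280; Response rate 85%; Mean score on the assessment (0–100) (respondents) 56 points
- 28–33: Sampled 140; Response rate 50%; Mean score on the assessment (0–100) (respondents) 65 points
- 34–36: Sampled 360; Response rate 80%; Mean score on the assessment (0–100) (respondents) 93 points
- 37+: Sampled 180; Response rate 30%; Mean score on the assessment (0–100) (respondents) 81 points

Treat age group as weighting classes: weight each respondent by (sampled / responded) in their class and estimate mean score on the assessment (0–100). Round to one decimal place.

Inverse-response-rate weighting restores each class to its sampled count, so class totals weight by n_sampled:
  18–21: 300 × 80 = 24,000
  22–27: 280 × 56 = 15,680
  28–33: 140 × 65 = 9100
  34–36: 360 × 93 = 33,480
  37+: 180 × 81 = 14,580
Adjusted estimate = 96,840 / 1,260 = 76.8571 → 76.9.

76.9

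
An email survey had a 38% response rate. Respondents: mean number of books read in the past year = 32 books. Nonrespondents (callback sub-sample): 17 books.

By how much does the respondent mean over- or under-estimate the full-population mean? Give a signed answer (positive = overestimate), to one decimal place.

Nonresponse fraction = 1 − 0.38 = 0.62.
Bias = (nonresponse fraction) × (respondent mean − nonrespondent mean)
     = 0.62 × (32 − 17) = 0.62 × 15 = 9.3.

+9.3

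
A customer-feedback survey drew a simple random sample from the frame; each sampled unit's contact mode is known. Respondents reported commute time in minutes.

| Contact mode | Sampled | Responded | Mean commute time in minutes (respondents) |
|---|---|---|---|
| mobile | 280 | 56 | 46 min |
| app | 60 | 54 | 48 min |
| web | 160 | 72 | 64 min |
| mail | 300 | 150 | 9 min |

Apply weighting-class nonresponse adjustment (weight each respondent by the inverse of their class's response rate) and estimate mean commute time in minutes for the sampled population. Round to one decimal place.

35.9

Response rates by class: mobile 56/280 = 20%, app 54/60 = 90%, web 72/160 = 45%, mail 150/300 = 50%.
Inverse-response-rate weighting restores each class to its sampled count, so class totals weight by n_sampled:
  mobile: 280 × 46 = 12,880
  app: 60 × 48 = 2880
  web: 160 × 64 = 10,240
  mail: 300 × 9 = 2700
Adjusted estimate = 28,700 / 800 = 35.875 → 35.9.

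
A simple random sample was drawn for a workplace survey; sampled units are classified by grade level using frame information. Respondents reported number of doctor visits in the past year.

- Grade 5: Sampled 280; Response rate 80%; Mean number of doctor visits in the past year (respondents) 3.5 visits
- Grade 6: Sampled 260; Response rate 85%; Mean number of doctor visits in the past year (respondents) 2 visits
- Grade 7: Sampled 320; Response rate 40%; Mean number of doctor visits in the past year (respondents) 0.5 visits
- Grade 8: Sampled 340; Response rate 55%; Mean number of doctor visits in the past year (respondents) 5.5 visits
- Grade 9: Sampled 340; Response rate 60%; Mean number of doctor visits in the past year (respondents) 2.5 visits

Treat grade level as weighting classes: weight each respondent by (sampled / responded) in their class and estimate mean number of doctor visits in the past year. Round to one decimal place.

2.8

Each respondent's weight = sampled/responded in their class; summing within a class gives n_sampled, so:
  Grade 5: 280 × 3.5 = 980
  Grade 6: 260 × 2 = 520
  Grade 7: 320 × 0.5 = 160
  Grade 8: 340 × 5.5 = 1870
  Grade 9: 340 × 2.5 = 850
Adjusted estimate = 4380 / 1,540 = 2.84416 → 2.8.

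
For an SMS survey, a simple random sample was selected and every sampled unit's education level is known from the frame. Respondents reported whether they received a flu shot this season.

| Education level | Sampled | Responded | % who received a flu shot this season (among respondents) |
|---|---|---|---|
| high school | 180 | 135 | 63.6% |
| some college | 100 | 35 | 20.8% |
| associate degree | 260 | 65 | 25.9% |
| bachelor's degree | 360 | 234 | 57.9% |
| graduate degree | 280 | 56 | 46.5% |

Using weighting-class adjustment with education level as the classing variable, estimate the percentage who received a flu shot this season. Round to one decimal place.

45.9%

Class response rates: high school 135/180 = 75%, some college 35/100 = 35%, associate degree 65/260 = 25%, bachelor's degree 234/360 = 65%, graduate degree 56/280 = 20%.
Inverse-response-rate weighting restores each class to its sampled count, so class totals weight by n_sampled:
  high school: 180 × 63.6 = 11,448
  some college: 100 × 20.8 = 2080
  associate degree: 260 × 25.9 = 6734
  bachelor's degree: 360 × 57.9 = 20,844
  graduate degree: 280 × 46.5 = 13,020
Adjusted estimate = 54,126 / 1,180 = 45.8695 → 45.9%.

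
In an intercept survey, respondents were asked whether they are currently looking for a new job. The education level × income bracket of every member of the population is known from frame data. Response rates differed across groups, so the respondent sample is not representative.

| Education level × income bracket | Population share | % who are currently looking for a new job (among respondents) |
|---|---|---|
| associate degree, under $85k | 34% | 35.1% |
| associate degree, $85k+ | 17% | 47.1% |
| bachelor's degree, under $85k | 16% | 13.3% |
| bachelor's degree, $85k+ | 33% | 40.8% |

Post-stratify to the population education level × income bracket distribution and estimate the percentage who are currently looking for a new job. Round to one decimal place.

Weight each group's respondent value by its population share:
  associate degree, under $85k: 0.34 × 35.1 = 11.934
  associate degree, $85k+: 0.17 × 47.1 = 8.007
  bachelor's degree, under $85k: 0.16 × 13.3 = 2.128
  bachelor's degree, $85k+: 0.33 × 40.8 = 13.464
Post-stratified estimate = 35.533 → 35.5%.

35.5%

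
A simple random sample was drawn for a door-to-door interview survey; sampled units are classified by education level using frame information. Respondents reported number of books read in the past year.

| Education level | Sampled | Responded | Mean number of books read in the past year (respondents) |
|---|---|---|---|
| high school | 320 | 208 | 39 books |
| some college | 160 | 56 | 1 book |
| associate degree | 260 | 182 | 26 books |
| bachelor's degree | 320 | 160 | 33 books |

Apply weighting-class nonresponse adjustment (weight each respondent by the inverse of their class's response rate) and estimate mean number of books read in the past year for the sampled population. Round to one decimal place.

Response rates by class: high school 208/320 = 65%, some college 56/160 = 35%, associate degree 182/260 = 70%, bachelor's degree 160/320 = 50%.
With weight = n_sampled/n_responded per class, the weighted class total is n_sampled:
  high school: 320 × 39 = 12,480
  some college: 160 × 1 = 160
  associate degree: 260 × 26 = 6760
  bachelor's degree: 320 × 33 = 10,560
Adjusted estimate = 29,960 / 1,060 = 28.2642 → 28.3.

28.3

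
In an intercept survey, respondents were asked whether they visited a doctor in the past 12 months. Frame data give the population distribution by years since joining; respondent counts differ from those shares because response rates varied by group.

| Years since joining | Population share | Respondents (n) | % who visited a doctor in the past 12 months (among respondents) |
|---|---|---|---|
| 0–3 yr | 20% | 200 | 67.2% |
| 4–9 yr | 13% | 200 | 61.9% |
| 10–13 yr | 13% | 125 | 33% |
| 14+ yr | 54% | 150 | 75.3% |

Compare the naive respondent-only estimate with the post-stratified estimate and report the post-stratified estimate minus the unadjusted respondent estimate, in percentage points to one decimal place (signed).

+5.3 percentage points

Naive respondent-only estimate (weights = respondent counts):
  (200/675)×67.2 + (200/675)×61.9 + (125/675)×33 + (150/675)×75.3 = 61.0963%
Post-stratifying to population shares instead:
  0.2×67.2 + 0.13×61.9 + 0.13×33 + 0.54×75.3 = 66.439%
Difference = 66.439 − 61.0963 = 5.3427 pp.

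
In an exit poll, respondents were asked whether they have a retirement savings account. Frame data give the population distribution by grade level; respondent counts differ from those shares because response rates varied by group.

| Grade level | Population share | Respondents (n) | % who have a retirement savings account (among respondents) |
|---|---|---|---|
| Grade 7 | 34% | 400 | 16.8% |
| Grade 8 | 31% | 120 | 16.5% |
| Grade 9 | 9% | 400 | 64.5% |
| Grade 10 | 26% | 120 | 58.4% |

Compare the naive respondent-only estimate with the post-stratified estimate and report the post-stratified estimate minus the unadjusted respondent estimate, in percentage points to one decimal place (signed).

-8.1 percentage points

Without adjustment, the pooled respondent share is:
  (400/1040)×16.8 + (120/1040)×16.5 + (400/1040)×64.5 + (120/1040)×58.4 = 39.9115%
Post-stratifying to population shares instead:
  0.34×16.8 + 0.31×16.5 + 0.09×64.5 + 0.26×58.4 = 31.816%
Difference = 31.816 − 39.9115 = -8.0955 pp.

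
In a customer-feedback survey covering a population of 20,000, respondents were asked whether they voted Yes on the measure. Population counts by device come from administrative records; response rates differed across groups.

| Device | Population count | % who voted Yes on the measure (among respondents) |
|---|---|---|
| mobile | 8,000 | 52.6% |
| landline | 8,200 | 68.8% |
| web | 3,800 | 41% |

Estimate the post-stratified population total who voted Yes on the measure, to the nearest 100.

11,400

Apply each group's respondent rate to its population count:
  mobile: 8,000 × 52.6% = 4208
  landline: 8,200 × 68.8% = 5641.6
  web: 3,800 × 41% = 1558
Estimated total = 11407.6 → 11,400.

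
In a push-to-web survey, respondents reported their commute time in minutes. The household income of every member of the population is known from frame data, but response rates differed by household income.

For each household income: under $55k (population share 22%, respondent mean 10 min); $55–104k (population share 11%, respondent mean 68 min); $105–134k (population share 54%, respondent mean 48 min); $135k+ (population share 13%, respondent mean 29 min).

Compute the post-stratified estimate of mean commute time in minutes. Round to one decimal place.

39.4

Each cell contributes population-share × respondent value:
  under $55k: 0.22 × 10 = 2.2
  $55–104k: 0.11 × 68 = 7.48
  $105–134k: 0.54 × 48 = 25.92
  $135k+: 0.13 × 29 = 3.77
Post-stratified estimate = 39.37 → 39.4.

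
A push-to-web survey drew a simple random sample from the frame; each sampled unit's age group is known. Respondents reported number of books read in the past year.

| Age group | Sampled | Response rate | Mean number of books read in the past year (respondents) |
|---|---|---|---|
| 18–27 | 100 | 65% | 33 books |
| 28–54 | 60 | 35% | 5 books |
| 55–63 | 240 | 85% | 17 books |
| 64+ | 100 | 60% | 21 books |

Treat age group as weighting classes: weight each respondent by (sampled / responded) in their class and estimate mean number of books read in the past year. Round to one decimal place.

Inverse-response-rate weighting restores each class to its sampled count, so class totals weight by n_sampled:
  18–27: 100 × 33 = 3300
  28–54: 60 × 5 = 300
  55–63: 240 × 17 = 4080
  64+: 100 × 21 = 2100
Adjusted estimate = 9780 / 500 = 19.56 → 19.6.

19.6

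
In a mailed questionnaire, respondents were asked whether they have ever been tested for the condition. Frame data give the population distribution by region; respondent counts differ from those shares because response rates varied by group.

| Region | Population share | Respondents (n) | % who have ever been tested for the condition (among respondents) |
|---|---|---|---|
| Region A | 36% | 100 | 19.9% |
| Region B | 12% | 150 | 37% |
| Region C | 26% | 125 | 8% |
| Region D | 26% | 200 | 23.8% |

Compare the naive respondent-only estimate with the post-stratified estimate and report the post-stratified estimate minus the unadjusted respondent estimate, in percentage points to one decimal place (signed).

-3.3 percentage points

Without adjustment, the pooled respondent share is:
  (100/575)×19.9 + (150/575)×37 + (125/575)×8 + (200/575)×23.8 = 23.1304%
Post-stratifying to population shares instead:
  0.36×19.9 + 0.12×37 + 0.26×8 + 0.26×23.8 = 19.872%
Difference = 19.872 − 23.1304 = -3.2584 pp.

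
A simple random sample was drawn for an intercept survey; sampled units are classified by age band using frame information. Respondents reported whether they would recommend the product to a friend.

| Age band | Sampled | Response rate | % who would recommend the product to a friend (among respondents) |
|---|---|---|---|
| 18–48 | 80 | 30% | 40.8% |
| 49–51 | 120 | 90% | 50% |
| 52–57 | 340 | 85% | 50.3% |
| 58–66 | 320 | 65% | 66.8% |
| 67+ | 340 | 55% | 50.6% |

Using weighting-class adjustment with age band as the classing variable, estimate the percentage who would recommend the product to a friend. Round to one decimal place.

54.1%

Each respondent's weight = sampled/responded in their class; summing within a class gives n_sampled, so:
  18–48: 80 × 40.8 = 3264
  49–51: 120 × 50 = 6000
  52–57: 340 × 50.3 = 17,102
  58–66: 320 × 66.8 = 21,376
  67+: 340 × 50.6 = 17,204
Adjusted estimate = 64,946 / 1,200 = 54.1217 → 54.1%.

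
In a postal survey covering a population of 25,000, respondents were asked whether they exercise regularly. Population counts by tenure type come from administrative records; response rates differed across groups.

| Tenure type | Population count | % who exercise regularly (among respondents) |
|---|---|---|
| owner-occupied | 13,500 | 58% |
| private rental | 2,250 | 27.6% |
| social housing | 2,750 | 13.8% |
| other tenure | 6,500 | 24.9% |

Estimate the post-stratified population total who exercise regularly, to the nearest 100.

Estimated count per cell = population count × respondent percentage:
  owner-occupied: 13,500 × 58% = 7830
  private rental: 2,250 × 27.6% = 621
  social housing: 2,750 × 13.8% = 379.5
  other tenure: 6,500 × 24.9% = 1618.5
Estimated total = 10,449 → 10,400.

10,400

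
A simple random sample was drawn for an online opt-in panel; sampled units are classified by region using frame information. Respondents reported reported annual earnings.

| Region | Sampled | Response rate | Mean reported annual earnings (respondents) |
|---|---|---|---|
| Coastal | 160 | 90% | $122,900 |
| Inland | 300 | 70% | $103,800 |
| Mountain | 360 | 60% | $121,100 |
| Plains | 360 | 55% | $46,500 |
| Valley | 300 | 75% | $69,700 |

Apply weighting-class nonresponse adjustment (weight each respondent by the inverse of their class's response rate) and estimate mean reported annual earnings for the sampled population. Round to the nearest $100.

With weight = n_sampled/n_responded per class, the weighted class total is n_sampled:
  Coastal: 160 × 122,900 = 19,664,000
  Inland: 300 × 103,800 = 31,140,000
  Mountain: 360 × 121,100 = 43,596,000
  Plains: 360 × 46,500 = 16,740,000
  Valley: 300 × 69,700 = 20,910,000
Adjusted estimate = 132,050,000 / 1,480 = 89223 → $89,200.

$89,200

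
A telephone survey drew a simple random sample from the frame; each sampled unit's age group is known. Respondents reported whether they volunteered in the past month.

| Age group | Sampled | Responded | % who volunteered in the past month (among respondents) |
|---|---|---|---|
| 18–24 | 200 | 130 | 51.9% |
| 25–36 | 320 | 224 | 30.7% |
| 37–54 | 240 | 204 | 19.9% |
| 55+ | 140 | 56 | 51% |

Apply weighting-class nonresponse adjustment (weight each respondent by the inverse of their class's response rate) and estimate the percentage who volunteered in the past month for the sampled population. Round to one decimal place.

35.7%

Class response rates: 18–24 130/200 = 65%, 25–36 224/320 = 70%, 37–54 204/240 = 85%, 55+ 56/140 = 40%.
With weight = n_sampled/n_responded per class, the weighted class total is n_sampled:
  18–24: 200 × 51.9 = 10,380
  25–36: 320 × 30.7 = 9824
  37–54: 240 × 19.9 = 4776
  55+: 140 × 51 = 7140
Adjusted estimate = 32,120 / 900 = 35.6889 → 35.7%.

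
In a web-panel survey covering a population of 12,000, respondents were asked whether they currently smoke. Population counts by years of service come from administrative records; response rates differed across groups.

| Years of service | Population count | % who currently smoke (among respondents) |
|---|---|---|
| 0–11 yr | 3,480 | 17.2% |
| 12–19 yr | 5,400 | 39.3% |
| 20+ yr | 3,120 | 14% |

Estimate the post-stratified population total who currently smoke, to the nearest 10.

3,160

Each cell contributes its population count × the respondent rate:
  0–11 yr: 3,480 × 17.2% = 598.56
  12–19 yr: 5,400 × 39.3% = 2122.2
  20+ yr: 3,120 × 14% = 436.8
Estimated total = 3157.56 → 3,160.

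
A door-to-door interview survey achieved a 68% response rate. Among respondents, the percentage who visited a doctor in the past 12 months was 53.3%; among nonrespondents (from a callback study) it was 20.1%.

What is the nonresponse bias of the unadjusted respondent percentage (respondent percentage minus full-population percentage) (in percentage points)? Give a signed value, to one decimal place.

+10.6 percentage points

Nonresponse fraction = 1 − 0.68 = 0.32.
Bias = (nonresponse fraction) × (respondent percentage − nonrespondent percentage)
     = 0.32 × (53.3 − 20.1) = 0.32 × 33.2 = 10.624.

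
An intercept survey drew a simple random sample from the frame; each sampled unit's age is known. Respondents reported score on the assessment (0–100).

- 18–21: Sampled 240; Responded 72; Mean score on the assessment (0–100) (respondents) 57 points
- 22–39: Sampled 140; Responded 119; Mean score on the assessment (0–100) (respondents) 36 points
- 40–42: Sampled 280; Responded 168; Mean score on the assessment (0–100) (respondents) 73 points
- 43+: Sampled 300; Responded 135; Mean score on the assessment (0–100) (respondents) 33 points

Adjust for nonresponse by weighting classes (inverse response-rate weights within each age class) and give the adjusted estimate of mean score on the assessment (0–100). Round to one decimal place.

Class response rates: 18–21 72/240 = 30%, 22–39 119/140 = 85%, 40–42 168/280 = 60%, 43+ 135/300 = 45%.
Inverse-response-rate weighting restores each class to its sampled count, so class totals weight by n_sampled:
  18–21: 240 × 57 = 13,680
  22–39: 140 × 36 = 5040
  40–42: 280 × 73 = 20,440
  43+: 300 × 33 = 9900
Adjusted estimate = 49,060 / 960 = 51.1042 → 51.1.

51.1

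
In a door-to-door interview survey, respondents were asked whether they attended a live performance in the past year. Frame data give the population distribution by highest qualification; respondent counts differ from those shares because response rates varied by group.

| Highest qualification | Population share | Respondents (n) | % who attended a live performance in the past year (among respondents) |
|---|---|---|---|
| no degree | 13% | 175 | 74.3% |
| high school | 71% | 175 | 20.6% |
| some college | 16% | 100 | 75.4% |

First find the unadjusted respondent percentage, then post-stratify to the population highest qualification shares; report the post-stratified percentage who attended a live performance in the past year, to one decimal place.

Naive respondent-only estimate (weights = respondent counts):
  (175/450)×74.3 + (175/450)×20.6 + (100/450)×75.4 = 53.6611%
Reweighting by population highest qualification shares:
  0.13×74.3 + 0.71×20.6 + 0.16×75.4 = 36.349%

36.3%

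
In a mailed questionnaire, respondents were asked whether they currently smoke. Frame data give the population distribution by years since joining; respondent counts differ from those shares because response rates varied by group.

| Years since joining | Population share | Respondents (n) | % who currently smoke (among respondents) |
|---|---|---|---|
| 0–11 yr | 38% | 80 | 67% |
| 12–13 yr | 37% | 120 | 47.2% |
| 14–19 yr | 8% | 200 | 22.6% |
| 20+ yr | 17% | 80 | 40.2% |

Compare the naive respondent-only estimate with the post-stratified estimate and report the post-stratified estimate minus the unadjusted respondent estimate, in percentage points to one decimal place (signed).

Without adjustment, the pooled respondent share is:
  (80/480)×67 + (120/480)×47.2 + (200/480)×22.6 + (80/480)×40.2 = 39.0833%
Post-stratified estimate weights by population shares:
  0.38×67 + 0.37×47.2 + 0.08×22.6 + 0.17×40.2 = 51.566%
Difference = 51.566 − 39.0833 = 12.4827 pp.

+12.5 percentage points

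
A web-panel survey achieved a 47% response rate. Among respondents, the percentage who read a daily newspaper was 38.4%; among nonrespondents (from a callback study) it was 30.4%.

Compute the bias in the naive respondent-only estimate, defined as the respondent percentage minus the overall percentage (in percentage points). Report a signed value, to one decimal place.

+4.2 percentage points

Nonresponse fraction = 1 − 0.47 = 0.53.
Bias = (nonresponse fraction) × (respondent percentage − nonrespondent percentage)
     = 0.53 × (38.4 − 30.4) = 0.53 × 8 = 4.24.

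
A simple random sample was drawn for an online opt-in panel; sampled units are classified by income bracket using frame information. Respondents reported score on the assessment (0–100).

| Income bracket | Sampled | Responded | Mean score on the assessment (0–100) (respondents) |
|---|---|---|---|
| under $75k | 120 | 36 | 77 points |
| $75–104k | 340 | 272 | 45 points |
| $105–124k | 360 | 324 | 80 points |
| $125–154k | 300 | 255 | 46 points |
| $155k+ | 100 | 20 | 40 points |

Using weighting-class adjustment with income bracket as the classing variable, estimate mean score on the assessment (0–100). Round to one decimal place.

Response rates by class: under $75k 36/120 = 30%, $75–104k 272/340 = 80%, $105–124k 324/360 = 90%, $125–154k 255/300 = 85%, $155k+ 20/100 = 20%.
Each respondent's weight = sampled/responded in their class; summing within a class gives n_sampled, so:
  under $75k: 120 × 77 = 9240
  $75–104k: 340 × 45 = 15,300
  $105–124k: 360 × 80 = 28,800
  $125–154k: 300 × 46 = 13,800
  $155k+: 100 × 40 = 4000
Adjusted estimate = 71,140 / 1,220 = 58.3115 → 58.3.

58.3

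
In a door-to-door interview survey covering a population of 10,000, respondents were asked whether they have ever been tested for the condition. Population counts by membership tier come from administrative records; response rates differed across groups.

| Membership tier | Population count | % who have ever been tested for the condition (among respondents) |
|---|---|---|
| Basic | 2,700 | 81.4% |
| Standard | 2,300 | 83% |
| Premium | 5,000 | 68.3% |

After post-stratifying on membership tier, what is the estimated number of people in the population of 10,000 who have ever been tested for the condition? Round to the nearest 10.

7,520

Estimated count per cell = population count × respondent percentage:
  Basic: 2,700 × 81.4% = 2197.8
  Standard: 2,300 × 83% = 1909
  Premium: 5,000 × 68.3% = 3415
Estimated total = 7521.8 → 7,520.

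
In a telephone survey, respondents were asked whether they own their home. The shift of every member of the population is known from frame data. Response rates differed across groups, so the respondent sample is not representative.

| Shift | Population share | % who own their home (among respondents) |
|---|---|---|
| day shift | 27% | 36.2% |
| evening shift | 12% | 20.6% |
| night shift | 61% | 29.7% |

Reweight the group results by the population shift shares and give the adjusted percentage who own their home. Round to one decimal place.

30.4%

Weight each group's respondent value by its population share:
  day shift: 0.27 × 36.2 = 9.774
  evening shift: 0.12 × 20.6 = 2.472
  night shift: 0.61 × 29.7 = 18.117
Post-stratified estimate = 30.363 → 30.4%.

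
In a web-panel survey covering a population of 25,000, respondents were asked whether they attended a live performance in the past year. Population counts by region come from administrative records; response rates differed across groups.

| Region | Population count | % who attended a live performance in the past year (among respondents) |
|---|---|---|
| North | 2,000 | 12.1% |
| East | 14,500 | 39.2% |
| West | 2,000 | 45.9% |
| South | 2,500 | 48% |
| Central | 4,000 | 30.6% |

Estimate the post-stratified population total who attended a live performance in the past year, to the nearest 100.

9,300

Each cell contributes its population count × the respondent rate:
  North: 2,000 × 12.1% = 242
  East: 14,500 × 39.2% = 5684
  West: 2,000 × 45.9% = 918
  South: 2,500 × 48% = 1200
  Central: 4,000 × 30.6% = 1224
Estimated total = 9268 → 9,300.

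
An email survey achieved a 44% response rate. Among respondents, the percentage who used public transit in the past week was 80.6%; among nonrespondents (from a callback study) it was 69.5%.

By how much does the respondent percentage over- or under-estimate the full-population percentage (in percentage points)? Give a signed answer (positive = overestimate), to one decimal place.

+6.2 percentage points

Nonresponse fraction = 1 − 0.44 = 0.56.
Bias = (nonresponse fraction) × (respondent percentage − nonrespondent percentage)
     = 0.56 × (80.6 − 69.5) = 0.56 × 11.1 = 6.216.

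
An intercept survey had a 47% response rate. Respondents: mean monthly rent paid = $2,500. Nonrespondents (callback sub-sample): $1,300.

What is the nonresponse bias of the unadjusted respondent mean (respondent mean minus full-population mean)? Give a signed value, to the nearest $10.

+$640

Nonresponse fraction = 1 − 0.47 = 0.53.
Bias = (nonresponse fraction) × (respondent mean − nonrespondent mean)
     = 0.53 × (2500 − 1300) = 0.53 × 1200 = 636.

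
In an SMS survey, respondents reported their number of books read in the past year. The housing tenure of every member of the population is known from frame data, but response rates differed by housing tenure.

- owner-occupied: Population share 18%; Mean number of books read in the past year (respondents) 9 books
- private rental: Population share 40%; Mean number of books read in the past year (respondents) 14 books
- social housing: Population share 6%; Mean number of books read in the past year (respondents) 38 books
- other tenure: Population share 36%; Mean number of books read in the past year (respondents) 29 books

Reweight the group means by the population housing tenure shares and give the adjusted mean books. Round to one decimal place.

Post-stratification weights by population share, not respondent share:
  owner-occupied: 0.18 × 9 = 1.62
  private rental: 0.4 × 14 = 5.6
  social housing: 0.06 × 38 = 2.28
  other tenure: 0.36 × 29 = 10.44
Post-stratified estimate = 19.94 → 19.9.

19.9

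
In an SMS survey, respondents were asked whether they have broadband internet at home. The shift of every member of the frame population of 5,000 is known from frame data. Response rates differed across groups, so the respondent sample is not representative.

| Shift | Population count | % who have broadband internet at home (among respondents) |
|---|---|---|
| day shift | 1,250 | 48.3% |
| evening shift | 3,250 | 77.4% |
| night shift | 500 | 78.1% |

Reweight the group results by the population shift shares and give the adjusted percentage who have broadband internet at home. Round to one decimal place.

70.2%

Each cell contributes population-share × respondent value:
  day shift: (1,250/5,000) × 48.3 = 12.075
  evening shift: (3,250/5,000) × 77.4 = 50.31
  night shift: (500/5,000) × 78.1 = 7.81
Post-stratified estimate = 70.195 → 70.2%.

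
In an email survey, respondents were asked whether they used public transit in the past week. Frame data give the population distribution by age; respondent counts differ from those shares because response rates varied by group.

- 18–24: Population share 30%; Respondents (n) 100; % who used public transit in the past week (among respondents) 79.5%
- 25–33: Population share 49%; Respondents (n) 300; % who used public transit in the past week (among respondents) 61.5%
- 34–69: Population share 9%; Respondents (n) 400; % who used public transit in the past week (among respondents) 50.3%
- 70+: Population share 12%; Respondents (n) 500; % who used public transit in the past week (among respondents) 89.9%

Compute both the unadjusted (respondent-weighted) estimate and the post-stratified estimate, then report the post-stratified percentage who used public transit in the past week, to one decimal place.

69.3%

Without adjustment, the pooled respondent share is:
  (100/1300)×79.5 + (300/1300)×61.5 + (400/1300)×50.3 + (500/1300)×89.9 = 70.3615%
Post-stratified estimate weights by population shares:
  0.3×79.5 + 0.49×61.5 + 0.09×50.3 + 0.12×89.9 = 69.3%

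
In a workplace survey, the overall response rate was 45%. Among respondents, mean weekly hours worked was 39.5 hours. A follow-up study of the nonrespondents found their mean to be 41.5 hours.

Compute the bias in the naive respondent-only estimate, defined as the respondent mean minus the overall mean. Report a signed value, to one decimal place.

Nonresponse fraction = 1 − 0.45 = 0.55.
Bias = (nonresponse fraction) × (respondent mean − nonrespondent mean)
     = 0.55 × (39.5 − 41.5) = 0.55 × -2 = -1.1.

-1.1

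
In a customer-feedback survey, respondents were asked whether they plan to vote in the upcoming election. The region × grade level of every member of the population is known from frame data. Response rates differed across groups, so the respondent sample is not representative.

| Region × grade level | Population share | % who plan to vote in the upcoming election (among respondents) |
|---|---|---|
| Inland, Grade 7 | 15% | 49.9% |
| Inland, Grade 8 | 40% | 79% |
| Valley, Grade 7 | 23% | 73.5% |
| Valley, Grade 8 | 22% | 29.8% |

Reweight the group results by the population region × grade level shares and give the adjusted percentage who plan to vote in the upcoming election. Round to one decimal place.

Weight each group's respondent value by its population share:
  Inland, Grade 7: 0.15 × 49.9 = 7.485
  Inland, Grade 8: 0.4 × 79 = 31.6
  Valley, Grade 7: 0.23 × 73.5 = 16.905
  Valley, Grade 8: 0.22 × 29.8 = 6.556
Post-stratified estimate = 62.546 → 62.5%.

62.5%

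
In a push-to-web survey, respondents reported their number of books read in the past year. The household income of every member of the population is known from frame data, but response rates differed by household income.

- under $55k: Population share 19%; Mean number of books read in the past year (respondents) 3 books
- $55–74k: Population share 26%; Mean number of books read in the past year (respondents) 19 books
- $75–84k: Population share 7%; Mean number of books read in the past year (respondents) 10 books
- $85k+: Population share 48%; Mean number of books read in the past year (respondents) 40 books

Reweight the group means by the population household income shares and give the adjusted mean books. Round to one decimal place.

Weight each group's respondent value by its population share:
  under $55k: 0.19 × 3 = 0.57
  $55–74k: 0.26 × 19 = 4.94
  $75–84k: 0.07 × 10 = 0.7
  $85k+: 0.48 × 40 = 19.2
Post-stratified estimate = 25.41 → 25.4.

25.4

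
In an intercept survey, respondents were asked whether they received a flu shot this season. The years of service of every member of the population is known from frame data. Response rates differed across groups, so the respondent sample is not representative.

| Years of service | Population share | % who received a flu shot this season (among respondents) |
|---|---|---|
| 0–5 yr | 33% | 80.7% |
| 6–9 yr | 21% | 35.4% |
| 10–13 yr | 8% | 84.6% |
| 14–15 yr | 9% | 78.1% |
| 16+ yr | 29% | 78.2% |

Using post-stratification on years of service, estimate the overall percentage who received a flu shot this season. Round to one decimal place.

70.5%

Reweight to the known years of service distribution:
  0–5 yr: 0.33 × 80.7 = 26.631
  6–9 yr: 0.21 × 35.4 = 7.434
  10–13 yr: 0.08 × 84.6 = 6.768
  14–15 yr: 0.09 × 78.1 = 7.029
  16+ yr: 0.29 × 78.2 = 22.678
Post-stratified estimate = 70.54 → 70.5%.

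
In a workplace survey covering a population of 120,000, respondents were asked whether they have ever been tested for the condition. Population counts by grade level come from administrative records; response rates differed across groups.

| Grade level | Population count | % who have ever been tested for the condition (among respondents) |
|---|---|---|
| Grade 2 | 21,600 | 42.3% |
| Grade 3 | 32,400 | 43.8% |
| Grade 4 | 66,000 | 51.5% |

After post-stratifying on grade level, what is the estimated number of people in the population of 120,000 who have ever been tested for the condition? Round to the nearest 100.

Apply each group's respondent rate to its population count:
  Grade 2: 21,600 × 42.3% = 9136.8
  Grade 3: 32,400 × 43.8% = 14191.2
  Grade 4: 66,000 × 51.5% = 33,990
Estimated total = 57,318 → 57,300.

57,300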